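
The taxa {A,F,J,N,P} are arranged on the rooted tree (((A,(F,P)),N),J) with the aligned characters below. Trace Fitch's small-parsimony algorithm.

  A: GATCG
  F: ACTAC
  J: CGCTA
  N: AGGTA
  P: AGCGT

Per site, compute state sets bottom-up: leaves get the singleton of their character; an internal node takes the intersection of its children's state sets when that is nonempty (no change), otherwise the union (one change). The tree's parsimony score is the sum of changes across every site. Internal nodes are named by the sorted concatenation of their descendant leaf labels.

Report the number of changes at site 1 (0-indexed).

2

site 0, node FP: F={A} ∩ P={A} → {A} (+0)
site 0, node AFP: A={G} ∪ FP={A} → {A,G} (+1)
site 0, node AFNP: AFP={A,G} ∩ N={A} → {A} (+0)
site 0, node AFJNP: AFNP={A} ∪ J={C} → {A,C} (+1)
site 1, node FP: F={C} ∪ P={G} → {C,G} (+1)
site 1, node AFP: A={A} ∪ FP={C,G} → {A,C,G} (+1)
site 1, node AFNP: AFP={A,C,G} ∩ N={G} → {G} (+0)
site 1, node AFJNP: AFNP={G} ∩ J={G} → {G} (+0)
site 2, node FP: F={T} ∪ P={C} → {C,T} (+1)
site 2, node AFP: A={T} ∩ FP={C,T} → {T} (+0)
site 2, node AFNP: AFP={T} ∪ N={G} → {G,T} (+1)
site 2, node AFJNP: AFNP={G,T} ∪ J={C} → {C,G,T} (+1)
site 3, node FP: F={A} ∪ P={G} → {A,G} (+1)
site 3, node AFP: A={C} ∪ FP={A,G} → {A,C,G} (+1)
site 3, node AFNP: AFP={A,C,G} ∪ N={T} → {A,C,G,T} (+1)
site 3, node AFJNP: AFNP={A,C,G,T} ∩ J={T} → {T} (+0)
site 4, node FP: F={C} ∪ P={T} → {C,T} (+1)
site 4, node AFP: A={G} ∪ FP={C,T} → {C,G,T} (+1)
site 4, node AFNP: AFP={C,G,T} ∪ N={A} → {A,C,G,T} (+1)
site 4, node AFJNP: AFNP={A,C,G,T} ∩ J={A} → {A} (+0)
per-site changes: [2, 2, 3, 3, 3]; total = 13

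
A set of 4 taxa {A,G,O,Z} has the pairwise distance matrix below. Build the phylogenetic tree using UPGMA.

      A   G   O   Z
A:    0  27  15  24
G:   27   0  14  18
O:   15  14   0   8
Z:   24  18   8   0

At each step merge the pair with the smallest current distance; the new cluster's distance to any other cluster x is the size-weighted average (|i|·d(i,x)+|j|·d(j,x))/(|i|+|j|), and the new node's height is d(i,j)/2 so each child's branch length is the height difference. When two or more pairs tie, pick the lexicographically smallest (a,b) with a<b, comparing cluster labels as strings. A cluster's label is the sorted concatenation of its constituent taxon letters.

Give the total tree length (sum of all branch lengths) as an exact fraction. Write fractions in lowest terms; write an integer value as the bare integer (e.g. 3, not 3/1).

iteration 1: select O,Z (d=8); attach at lengths (4, 4); label the merged cluster OZ
  updated: d(A,OZ)=39/2, d(G,OZ)=16
iteration 2: select G,OZ (d=16); attach at lengths (8, 4); label the merged cluster GOZ
  updated: d(A,GOZ)=22
iteration 3: select A,GOZ (d=22); attach at lengths (11, 3); label the merged cluster AGOZ
final tree: (A:11,(G:8,(O:4,Z:4):4):3)
total length: 34

34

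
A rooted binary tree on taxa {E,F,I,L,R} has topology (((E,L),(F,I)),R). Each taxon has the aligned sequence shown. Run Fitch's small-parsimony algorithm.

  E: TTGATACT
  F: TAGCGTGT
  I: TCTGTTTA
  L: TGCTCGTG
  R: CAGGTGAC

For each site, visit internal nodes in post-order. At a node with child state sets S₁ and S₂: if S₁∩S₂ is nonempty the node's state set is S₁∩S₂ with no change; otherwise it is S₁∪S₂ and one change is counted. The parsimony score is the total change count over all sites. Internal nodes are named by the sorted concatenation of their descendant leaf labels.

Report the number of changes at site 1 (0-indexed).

3

site 0, node EL: E={T} ∩ L={T} → {T} (+0)
site 0, node FI: F={T} ∩ I={T} → {T} (+0)
site 0, node EFIL: EL={T} ∩ FI={T} → {T} (+0)
site 0, node EFILR: EFIL={T} ∪ R={C} → {C,T} (+1)
site 1, node EL: E={T} ∪ L={G} → {G,T} (+1)
site 1, node FI: F={A} ∪ I={C} → {A,C} (+1)
site 1, node EFIL: EL={G,T} ∪ FI={A,C} → {A,C,G,T} (+1)
site 1, node EFILR: EFIL={A,C,G,T} ∩ R={A} → {A} (+0)
site 2, node EL: E={G} ∪ L={C} → {C,G} (+1)
site 2, node FI: F={G} ∪ I={T} → {G,T} (+1)
site 2, node EFIL: EL={C,G} ∩ FI={G,T} → {G} (+0)
site 2, node EFILR: EFIL={G} ∩ R={G} → {G} (+0)
site 3, node EL: E={A} ∪ L={T} → {A,T} (+1)
site 3, node FI: F={C} ∪ I={G} → {C,G} (+1)
site 3, node EFIL: EL={A,T} ∪ FI={C,G} → {A,C,G,T} (+1)
site 3, node EFILR: EFIL={A,C,G,T} ∩ R={G} → {G} (+0)
site 4, node EL: E={T} ∪ L={C} → {C,T} (+1)
site 4, node FI: F={G} ∪ I={T} → {G,T} (+1)
site 4, node EFIL: EL={C,T} ∩ FI={G,T} → {T} (+0)
site 4, node EFILR: EFIL={T} ∩ R={T} → {T} (+0)
site 5, node EL: E={A} ∪ L={G} → {A,G} (+1)
site 5, node FI: F={T} ∩ I={T} → {T} (+0)
site 5, node EFIL: EL={A,G} ∪ FI={T} → {A,G,T} (+1)
site 5, node EFILR: EFIL={A,G,T} ∩ R={G} → {G} (+0)
site 6, node EL: E={C} ∪ L={T} → {C,T} (+1)
site 6, node FI: F={G} ∪ I={T} → {G,T} (+1)
site 6, node EFIL: EL={C,T} ∩ FI={G,T} → {T} (+0)
site 6, node EFILR: EFIL={T} ∪ R={A} → {A,T} (+1)
site 7, node EL: E={T} ∪ L={G} → {G,T} (+1)
site 7, node FI: F={T} ∪ I={A} → {A,T} (+1)
site 7, node EFIL: EL={G,T} ∩ FI={A,T} → {T} (+0)
site 7, node EFILR: EFIL={T} ∪ R={C} → {C,T} (+1)
per-site changes: [1, 3, 2, 3, 2, 2, 3, 3]; total = 19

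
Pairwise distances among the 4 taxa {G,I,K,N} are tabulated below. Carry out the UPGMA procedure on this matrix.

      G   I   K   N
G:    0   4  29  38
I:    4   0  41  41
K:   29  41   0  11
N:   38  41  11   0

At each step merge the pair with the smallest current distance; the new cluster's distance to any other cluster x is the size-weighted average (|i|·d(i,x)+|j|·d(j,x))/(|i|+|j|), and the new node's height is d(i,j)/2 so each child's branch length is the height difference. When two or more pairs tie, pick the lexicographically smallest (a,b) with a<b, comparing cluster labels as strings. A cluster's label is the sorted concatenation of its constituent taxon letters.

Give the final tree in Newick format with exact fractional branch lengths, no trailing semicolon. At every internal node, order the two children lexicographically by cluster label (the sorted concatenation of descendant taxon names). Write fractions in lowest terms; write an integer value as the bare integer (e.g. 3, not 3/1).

1. join G+I (d=4) ⇒ GI; edges |G|=2, |I|=2
  updated: d(GI,K)=35, d(GI,N)=79/2
2. join K+N (d=11) ⇒ KN; edges |K|=11/2, |N|=11/2
  updated: d(GI,KN)=149/4
3. join GI+KN (d=149/4) ⇒ GIKN; edges |GI|=133/8, |KN|=105/8
final tree: ((G:2,I:2):133/8,(K:11/2,N:11/2):105/8)
total length: 179/4

((G:2,I:2):133/8,(K:11/2,N:11/2):105/8)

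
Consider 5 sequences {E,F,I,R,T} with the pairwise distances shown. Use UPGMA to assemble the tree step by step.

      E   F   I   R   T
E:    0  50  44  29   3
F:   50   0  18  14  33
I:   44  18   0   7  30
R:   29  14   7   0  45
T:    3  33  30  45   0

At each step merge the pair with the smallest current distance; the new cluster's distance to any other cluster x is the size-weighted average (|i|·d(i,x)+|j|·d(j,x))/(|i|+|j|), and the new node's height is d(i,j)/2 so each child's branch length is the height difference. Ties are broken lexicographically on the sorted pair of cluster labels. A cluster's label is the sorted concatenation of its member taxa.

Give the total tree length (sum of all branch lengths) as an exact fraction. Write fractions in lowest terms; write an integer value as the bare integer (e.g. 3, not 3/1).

103/2

iteration 1: select E,T (d=3); attach at lengths (3/2, 3/2); label the merged cluster ET
  updated: d(ET,F)=83/2, d(ET,I)=37, d(ET,R)=37
iteration 2: select I,R (d=7); attach at lengths (7/2, 7/2); label the merged cluster IR
  updated: d(ET,IR)=37, d(F,IR)=16
iteration 3: select F,IR (d=16); attach at lengths (8, 9/2); label the merged cluster FIR
  updated: d(ET,FIR)=77/2
iteration 4: select ET,FIR (d=77/2); attach at lengths (71/4, 45/4); label the merged cluster EFIRT
final tree: ((E:3/2,T:3/2):71/4,(F:8,(I:7/2,R:7/2):9/2):45/4)
total length: 103/2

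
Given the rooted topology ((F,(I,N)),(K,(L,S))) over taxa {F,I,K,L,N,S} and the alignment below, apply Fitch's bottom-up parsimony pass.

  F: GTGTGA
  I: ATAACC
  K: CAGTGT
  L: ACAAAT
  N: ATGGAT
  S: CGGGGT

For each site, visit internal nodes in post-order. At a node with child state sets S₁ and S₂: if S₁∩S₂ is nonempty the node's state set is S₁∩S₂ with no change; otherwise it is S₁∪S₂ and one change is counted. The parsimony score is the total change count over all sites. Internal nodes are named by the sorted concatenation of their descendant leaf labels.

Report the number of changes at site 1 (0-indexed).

3

IN@0: {A} ∩ {A} = {A} (intersection, +0)
FIN@0: {G} ∪ {A} = {A,G} (union, +1)
LS@0: {A} ∪ {C} = {A,C} (union, +1)
KLS@0: {C} ∩ {A,C} = {C} (intersection, +0)
FIKLNS@0: {A,G} ∪ {C} = {A,C,G} (union, +1)
IN@1: {T} ∩ {T} = {T} (intersection, +0)
FIN@1: {T} ∩ {T} = {T} (intersection, +0)
LS@1: {C} ∪ {G} = {C,G} (union, +1)
KLS@1: {A} ∪ {C,G} = {A,C,G} (union, +1)
FIKLNS@1: {T} ∪ {A,C,G} = {A,C,G,T} (union, +1)
IN@2: {A} ∪ {G} = {A,G} (union, +1)
FIN@2: {G} ∩ {A,G} = {G} (intersection, +0)
LS@2: {A} ∪ {G} = {A,G} (union, +1)
KLS@2: {G} ∩ {A,G} = {G} (intersection, +0)
FIKLNS@2: {G} ∩ {G} = {G} (intersection, +0)
IN@3: {A} ∪ {G} = {A,G} (union, +1)
FIN@3: {T} ∪ {A,G} = {A,G,T} (union, +1)
LS@3: {A} ∪ {G} = {A,G} (union, +1)
KLS@3: {T} ∪ {A,G} = {A,G,T} (union, +1)
FIKLNS@3: {A,G,T} ∩ {A,G,T} = {A,G,T} (intersection, +0)
IN@4: {C} ∪ {A} = {A,C} (union, +1)
FIN@4: {G} ∪ {A,C} = {A,C,G} (union, +1)
LS@4: {A} ∪ {G} = {A,G} (union, +1)
KLS@4: {G} ∩ {A,G} = {G} (intersection, +0)
FIKLNS@4: {A,C,G} ∩ {G} = {G} (intersection, +0)
IN@5: {C} ∪ {T} = {C,T} (union, +1)
FIN@5: {A} ∪ {C,T} = {A,C,T} (union, +1)
LS@5: {T} ∩ {T} = {T} (intersection, +0)
KLS@5: {T} ∩ {T} = {T} (intersection, +0)
FIKLNS@5: {A,C,T} ∩ {T} = {T} (intersection, +0)
per-site changes: [3, 3, 2, 4, 3, 2]; total = 17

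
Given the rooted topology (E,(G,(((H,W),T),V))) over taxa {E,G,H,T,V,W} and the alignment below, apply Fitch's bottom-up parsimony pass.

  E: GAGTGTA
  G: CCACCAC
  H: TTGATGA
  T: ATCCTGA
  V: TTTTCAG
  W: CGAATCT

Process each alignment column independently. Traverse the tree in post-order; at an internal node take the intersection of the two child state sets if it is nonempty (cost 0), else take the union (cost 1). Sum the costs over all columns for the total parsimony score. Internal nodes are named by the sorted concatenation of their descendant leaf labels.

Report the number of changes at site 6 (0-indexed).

3

[col 0] HW: children H:{T}, W:{C} ∪→ {C,T}; cost 1
[col 0] HTW: children HW:{C,T}, T:{A} ∪→ {A,C,T}; cost 1
[col 0] HTVW: children HTW:{A,C,T}, V:{T} ∩→ {T}; cost 0
[col 0] GHTVW: children G:{C}, HTVW:{T} ∪→ {C,T}; cost 1
[col 0] EGHTVW: children E:{G}, GHTVW:{C,T} ∪→ {C,G,T}; cost 1
[col 1] HW: children H:{T}, W:{G} ∪→ {G,T}; cost 1
[col 1] HTW: children HW:{G,T}, T:{T} ∩→ {T}; cost 0
[col 1] HTVW: children HTW:{T}, V:{T} ∩→ {T}; cost 0
[col 1] GHTVW: children G:{C}, HTVW:{T} ∪→ {C,T}; cost 1
[col 1] EGHTVW: children E:{A}, GHTVW:{C,T} ∪→ {A,C,T}; cost 1
[col 2] HW: children H:{G}, W:{A} ∪→ {A,G}; cost 1
[col 2] HTW: children HW:{A,G}, T:{C} ∪→ {A,C,G}; cost 1
[col 2] HTVW: children HTW:{A,C,G}, V:{T} ∪→ {A,C,G,T}; cost 1
[col 2] GHTVW: children G:{A}, HTVW:{A,C,G,T} ∩→ {A}; cost 0
[col 2] EGHTVW: children E:{G}, GHTVW:{A} ∪→ {A,G}; cost 1
[col 3] HW: children H:{A}, W:{A} ∩→ {A}; cost 0
[col 3] HTW: children HW:{A}, T:{C} ∪→ {A,C}; cost 1
[col 3] HTVW: children HTW:{A,C}, V:{T} ∪→ {A,C,T}; cost 1
[col 3] GHTVW: children G:{C}, HTVW:{A,C,T} ∩→ {C}; cost 0
[col 3] EGHTVW: children E:{T}, GHTVW:{C} ∪→ {C,T}; cost 1
[col 4] HW: children H:{T}, W:{T} ∩→ {T}; cost 0
[col 4] HTW: children HW:{T}, T:{T} ∩→ {T}; cost 0
[col 4] HTVW: children HTW:{T}, V:{C} ∪→ {C,T}; cost 1
[col 4] GHTVW: children G:{C}, HTVW:{C,T} ∩→ {C}; cost 0
[col 4] EGHTVW: children E:{G}, GHTVW:{C} ∪→ {C,G}; cost 1
[col 5] HW: children H:{G}, W:{C} ∪→ {C,G}; cost 1
[col 5] HTW: children HW:{C,G}, T:{G} ∩→ {G}; cost 0
[col 5] HTVW: children HTW:{G}, V:{A} ∪→ {A,G}; cost 1
[col 5] GHTVW: children G:{A}, HTVW:{A,G} ∩→ {A}; cost 0
[col 5] EGHTVW: children E:{T}, GHTVW:{A} ∪→ {A,T}; cost 1
[col 6] HW: children H:{A}, W:{T} ∪→ {A,T}; cost 1
[col 6] HTW: children HW:{A,T}, T:{A} ∩→ {A}; cost 0
[col 6] HTVW: children HTW:{A}, V:{G} ∪→ {A,G}; cost 1
[col 6] GHTVW: children G:{C}, HTVW:{A,G} ∪→ {A,C,G}; cost 1
[col 6] EGHTVW: children E:{A}, GHTVW:{A,C,G} ∩→ {A}; cost 0
per-site changes: [4, 3, 4, 3, 2, 3, 3]; total = 22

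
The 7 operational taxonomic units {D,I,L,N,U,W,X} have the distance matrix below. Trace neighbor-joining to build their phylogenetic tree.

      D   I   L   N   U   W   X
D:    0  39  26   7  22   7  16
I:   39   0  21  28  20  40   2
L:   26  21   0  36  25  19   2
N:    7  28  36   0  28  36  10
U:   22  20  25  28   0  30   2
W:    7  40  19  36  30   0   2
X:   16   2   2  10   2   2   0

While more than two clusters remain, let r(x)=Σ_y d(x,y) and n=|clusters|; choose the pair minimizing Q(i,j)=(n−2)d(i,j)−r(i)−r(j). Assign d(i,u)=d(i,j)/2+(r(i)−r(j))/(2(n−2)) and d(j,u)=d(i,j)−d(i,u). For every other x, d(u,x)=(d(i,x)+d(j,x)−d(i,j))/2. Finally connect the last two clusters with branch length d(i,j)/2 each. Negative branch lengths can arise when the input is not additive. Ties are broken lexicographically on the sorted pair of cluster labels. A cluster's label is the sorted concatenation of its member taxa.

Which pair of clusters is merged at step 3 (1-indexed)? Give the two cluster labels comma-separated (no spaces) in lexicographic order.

1. join D+N (d=7, Q=-227) ⇒ DN; edges |D|=7/10, |N|=63/10
  updated: d(DN,I)=30, d(DN,L)=55/2, d(DN,U)=43/2, d(DN,W)=18, d(DN,X)=19/2
2. join DN+W (d=18, Q=-287/2) ⇒ DNW; edges |DN|=139/16, |W|=149/16
  updated: d(DNW,I)=26, d(DNW,L)=57/4, d(DNW,U)=67/4, d(DNW,X)=-13/4
3. join DNW+L (d=57/4, Q=-293/4) ⇒ DLNW; edges |DNW|=137/24, |L|=205/24
  updated: d(DLNW,I)=131/8, d(DLNW,U)=55/4, d(DLNW,X)=-31/4
4. join DLNW+X (d=-31/4, Q=-273/8) ⇒ DLNWX; edges |DLNW|=85/32, |X|=-333/32
  updated: d(DLNWX,I)=209/16, d(DLNWX,U)=47/4
5. join DLNWX+I (d=209/16, Q=-717/16) ⇒ DILNWX; edges |DLNWX|=77/32, |I|=341/32
  updated: d(DILNWX,U)=299/32
6. join DILNWX+U (d=299/32) ⇒ DILNUWX; edges |DILNWX|=299/64, |U|=299/64
final tree: ((((((D:7/10,N:63/10):139/16,W:149/16):137/24,L:205/24):85/32,X:-333/32):77/32,I:341/32):299/64,U:299/64)
total length: 1725/32

DNW,L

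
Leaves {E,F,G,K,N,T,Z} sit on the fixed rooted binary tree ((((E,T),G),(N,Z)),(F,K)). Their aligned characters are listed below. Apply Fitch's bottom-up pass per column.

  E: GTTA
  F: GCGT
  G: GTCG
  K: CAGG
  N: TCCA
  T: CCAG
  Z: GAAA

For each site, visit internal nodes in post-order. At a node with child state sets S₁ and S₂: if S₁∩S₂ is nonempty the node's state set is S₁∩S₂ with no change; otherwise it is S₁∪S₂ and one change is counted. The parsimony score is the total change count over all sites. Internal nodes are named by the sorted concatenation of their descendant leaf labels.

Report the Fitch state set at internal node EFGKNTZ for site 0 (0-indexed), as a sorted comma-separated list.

[col 0] ET: children E:{G}, T:{C} ∪→ {C,G}; cost 1
[col 0] EGT: children ET:{C,G}, G:{G} ∩→ {G}; cost 0
[col 0] NZ: children N:{T}, Z:{G} ∪→ {G,T}; cost 1
[col 0] EGNTZ: children EGT:{G}, NZ:{G,T} ∩→ {G}; cost 0
[col 0] FK: children F:{G}, K:{C} ∪→ {C,G}; cost 1
[col 0] EFGKNTZ: children EGNTZ:{G}, FK:{C,G} ∩→ {G}; cost 0
[col 1] ET: children E:{T}, T:{C} ∪→ {C,T}; cost 1
[col 1] EGT: children ET:{C,T}, G:{T} ∩→ {T}; cost 0
[col 1] NZ: children N:{C}, Z:{A} ∪→ {A,C}; cost 1
[col 1] EGNTZ: children EGT:{T}, NZ:{A,C} ∪→ {A,C,T}; cost 1
[col 1] FK: children F:{C}, K:{A} ∪→ {A,C}; cost 1
[col 1] EFGKNTZ: children EGNTZ:{A,C,T}, FK:{A,C} ∩→ {A,C}; cost 0
[col 2] ET: children E:{T}, T:{A} ∪→ {A,T}; cost 1
[col 2] EGT: children ET:{A,T}, G:{C} ∪→ {A,C,T}; cost 1
[col 2] NZ: children N:{C}, Z:{A} ∪→ {A,C}; cost 1
[col 2] EGNTZ: children EGT:{A,C,T}, NZ:{A,C} ∩→ {A,C}; cost 0
[col 2] FK: children F:{G}, K:{G} ∩→ {G}; cost 0
[col 2] EFGKNTZ: children EGNTZ:{A,C}, FK:{G} ∪→ {A,C,G}; cost 1
[col 3] ET: children E:{A}, T:{G} ∪→ {A,G}; cost 1
[col 3] EGT: children ET:{A,G}, G:{G} ∩→ {G}; cost 0
[col 3] NZ: children N:{A}, Z:{A} ∩→ {A}; cost 0
[col 3] EGNTZ: children EGT:{G}, NZ:{A} ∪→ {A,G}; cost 1
[col 3] FK: children F:{T}, K:{G} ∪→ {G,T}; cost 1
[col 3] EFGKNTZ: children EGNTZ:{A,G}, FK:{G,T} ∩→ {G}; cost 0
per-site changes: [3, 4, 4, 3]; total = 14

G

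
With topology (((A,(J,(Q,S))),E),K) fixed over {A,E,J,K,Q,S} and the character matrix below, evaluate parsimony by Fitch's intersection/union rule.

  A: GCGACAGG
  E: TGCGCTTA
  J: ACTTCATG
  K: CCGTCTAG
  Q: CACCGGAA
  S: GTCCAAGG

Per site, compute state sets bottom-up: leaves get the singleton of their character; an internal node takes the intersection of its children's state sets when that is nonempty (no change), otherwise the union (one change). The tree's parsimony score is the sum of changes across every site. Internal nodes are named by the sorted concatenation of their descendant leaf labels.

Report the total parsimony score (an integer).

QS@0: {C} ∪ {G} = {C,G} (union, +1)
JQS@0: {A} ∪ {C,G} = {A,C,G} (union, +1)
AJQS@0: {G} ∩ {A,C,G} = {G} (intersection, +0)
AEJQS@0: {G} ∪ {T} = {G,T} (union, +1)
AEJKQS@0: {G,T} ∪ {C} = {C,G,T} (union, +1)
QS@1: {A} ∪ {T} = {A,T} (union, +1)
JQS@1: {C} ∪ {A,T} = {A,C,T} (union, +1)
AJQS@1: {C} ∩ {A,C,T} = {C} (intersection, +0)
AEJQS@1: {C} ∪ {G} = {C,G} (union, +1)
AEJKQS@1: {C,G} ∩ {C} = {C} (intersection, +0)
QS@2: {C} ∩ {C} = {C} (intersection, +0)
JQS@2: {T} ∪ {C} = {C,T} (union, +1)
AJQS@2: {G} ∪ {C,T} = {C,G,T} (union, +1)
AEJQS@2: {C,G,T} ∩ {C} = {C} (intersection, +0)
AEJKQS@2: {C} ∪ {G} = {C,G} (union, +1)
QS@3: {C} ∩ {C} = {C} (intersection, +0)
JQS@3: {T} ∪ {C} = {C,T} (union, +1)
AJQS@3: {A} ∪ {C,T} = {A,C,T} (union, +1)
AEJQS@3: {A,C,T} ∪ {G} = {A,C,G,T} (union, +1)
AEJKQS@3: {A,C,G,T} ∩ {T} = {T} (intersection, +0)
QS@4: {G} ∪ {A} = {A,G} (union, +1)
JQS@4: {C} ∪ {A,G} = {A,C,G} (union, +1)
AJQS@4: {C} ∩ {A,C,G} = {C} (intersection, +0)
AEJQS@4: {C} ∩ {C} = {C} (intersection, +0)
AEJKQS@4: {C} ∩ {C} = {C} (intersection, +0)
QS@5: {G} ∪ {A} = {A,G} (union, +1)
JQS@5: {A} ∩ {A,G} = {A} (intersection, +0)
AJQS@5: {A} ∩ {A} = {A} (intersection, +0)
AEJQS@5: {A} ∪ {T} = {A,T} (union, +1)
AEJKQS@5: {A,T} ∩ {T} = {T} (intersection, +0)
QS@6: {A} ∪ {G} = {A,G} (union, +1)
JQS@6: {T} ∪ {A,G} = {A,G,T} (union, +1)
AJQS@6: {G} ∩ {A,G,T} = {G} (intersection, +0)
AEJQS@6: {G} ∪ {T} = {G,T} (union, +1)
AEJKQS@6: {G,T} ∪ {A} = {A,G,T} (union, +1)
QS@7: {A} ∪ {G} = {A,G} (union, +1)
JQS@7: {G} ∩ {A,G} = {G} (intersection, +0)
AJQS@7: {G} ∩ {G} = {G} (intersection, +0)
AEJQS@7: {G} ∪ {A} = {A,G} (union, +1)
AEJKQS@7: {A,G} ∩ {G} = {G} (intersection, +0)
per-site changes: [4, 3, 3, 3, 2, 2, 4, 2]; total = 23

23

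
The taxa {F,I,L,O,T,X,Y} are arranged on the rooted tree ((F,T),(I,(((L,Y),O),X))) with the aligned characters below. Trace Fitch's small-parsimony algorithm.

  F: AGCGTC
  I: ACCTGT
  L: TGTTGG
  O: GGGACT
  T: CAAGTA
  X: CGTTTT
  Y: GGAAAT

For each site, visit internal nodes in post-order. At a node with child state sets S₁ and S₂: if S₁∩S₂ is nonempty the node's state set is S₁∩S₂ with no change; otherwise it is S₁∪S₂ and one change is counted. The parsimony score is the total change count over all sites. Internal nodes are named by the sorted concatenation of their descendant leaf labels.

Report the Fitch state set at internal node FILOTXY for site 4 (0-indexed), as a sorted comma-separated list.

site 0, node FT: F={A} ∪ T={C} → {A,C} (+1)
site 0, node LY: L={T} ∪ Y={G} → {G,T} (+1)
site 0, node LOY: LY={G,T} ∩ O={G} → {G} (+0)
site 0, node LOXY: LOY={G} ∪ X={C} → {C,G} (+1)
site 0, node ILOXY: I={A} ∪ LOXY={C,G} → {A,C,G} (+1)
site 0, node FILOTXY: FT={A,C} ∩ ILOXY={A,C,G} → {A,C} (+0)
site 1, node FT: F={G} ∪ T={A} → {A,G} (+1)
site 1, node LY: L={G} ∩ Y={G} → {G} (+0)
site 1, node LOY: LY={G} ∩ O={G} → {G} (+0)
site 1, node LOXY: LOY={G} ∩ X={G} → {G} (+0)
site 1, node ILOXY: I={C} ∪ LOXY={G} → {C,G} (+1)
site 1, node FILOTXY: FT={A,G} ∩ ILOXY={C,G} → {G} (+0)
site 2, node FT: F={C} ∪ T={A} → {A,C} (+1)
site 2, node LY: L={T} ∪ Y={A} → {A,T} (+1)
site 2, node LOY: LY={A,T} ∪ O={G} → {A,G,T} (+1)
site 2, node LOXY: LOY={A,G,T} ∩ X={T} → {T} (+0)
site 2, node ILOXY: I={C} ∪ LOXY={T} → {C,T} (+1)
site 2, node FILOTXY: FT={A,C} ∩ ILOXY={C,T} → {C} (+0)
site 3, node FT: F={G} ∩ T={G} → {G} (+0)
site 3, node LY: L={T} ∪ Y={A} → {A,T} (+1)
site 3, node LOY: LY={A,T} ∩ O={A} → {A} (+0)
site 3, node LOXY: LOY={A} ∪ X={T} → {A,T} (+1)
site 3, node ILOXY: I={T} ∩ LOXY={A,T} → {T} (+0)
site 3, node FILOTXY: FT={G} ∪ ILOXY={T} → {G,T} (+1)
site 4, node FT: F={T} ∩ T={T} → {T} (+0)
site 4, node LY: L={G} ∪ Y={A} → {A,G} (+1)
site 4, node LOY: LY={A,G} ∪ O={C} → {A,C,G} (+1)
site 4, node LOXY: LOY={A,C,G} ∪ X={T} → {A,C,G,T} (+1)
site 4, node ILOXY: I={G} ∩ LOXY={A,C,G,T} → {G} (+0)
site 4, node FILOTXY: FT={T} ∪ ILOXY={G} → {G,T} (+1)
site 5, node FT: F={C} ∪ T={A} → {A,C} (+1)
site 5, node LY: L={G} ∪ Y={T} → {G,T} (+1)
site 5, node LOY: LY={G,T} ∩ O={T} → {T} (+0)
site 5, node LOXY: LOY={T} ∩ X={T} → {T} (+0)
site 5, node ILOXY: I={T} ∩ LOXY={T} → {T} (+0)
site 5, node FILOTXY: FT={A,C} ∪ ILOXY={T} → {A,C,T} (+1)
per-site changes: [4, 2, 4, 3, 4, 3]; total = 20

G,T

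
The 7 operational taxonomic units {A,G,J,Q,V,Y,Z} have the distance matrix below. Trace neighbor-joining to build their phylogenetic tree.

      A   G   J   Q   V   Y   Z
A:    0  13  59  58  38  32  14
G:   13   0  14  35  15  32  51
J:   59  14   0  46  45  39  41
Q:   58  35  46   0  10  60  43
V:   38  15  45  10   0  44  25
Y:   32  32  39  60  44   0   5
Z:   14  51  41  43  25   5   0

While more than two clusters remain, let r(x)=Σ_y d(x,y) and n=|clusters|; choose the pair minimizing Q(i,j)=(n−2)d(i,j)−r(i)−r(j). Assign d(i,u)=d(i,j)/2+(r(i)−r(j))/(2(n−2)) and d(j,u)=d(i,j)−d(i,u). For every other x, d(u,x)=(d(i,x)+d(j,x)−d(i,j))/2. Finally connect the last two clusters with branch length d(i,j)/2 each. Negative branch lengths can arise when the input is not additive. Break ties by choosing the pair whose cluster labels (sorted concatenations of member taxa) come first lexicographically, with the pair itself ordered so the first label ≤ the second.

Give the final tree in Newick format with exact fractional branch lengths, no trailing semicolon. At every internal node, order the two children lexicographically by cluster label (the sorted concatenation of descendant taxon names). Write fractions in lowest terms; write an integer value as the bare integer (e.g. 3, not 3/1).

iteration 1: select Q,V (d=10, Q=-379); attach at lengths (25/2, -5/2); label the merged cluster QV
  updated: d(A,QV)=43, d(G,QV)=20, d(J,QV)=81/2, d(QV,Y)=47, d(QV,Z)=29
iteration 2: select Y,Z (d=5, Q=-275); attach at lengths (35/8, 5/8); label the merged cluster YZ
  updated: d(A,YZ)=41/2, d(G,YZ)=39, d(J,YZ)=75/2, d(QV,YZ)=71/2
iteration 3: select A,YZ (d=41/2, Q=-413/2); attach at lengths (43/4, 39/4); label the merged cluster AYZ
  updated: d(AYZ,G)=63/4, d(AYZ,J)=38, d(AYZ,QV)=29
iteration 4: select AYZ,QV (d=29, Q=-457/4); attach at lengths (205/16, 259/16); label the merged cluster AQVYZ
  updated: d(AQVYZ,G)=27/8, d(AQVYZ,J)=99/4
iteration 5: select AQVYZ,G (d=27/8, Q=-337/8); attach at lengths (113/16, -59/16); label the merged cluster AGQVYZ
  updated: d(AGQVYZ,J)=283/16
iteration 6: select AGQVYZ,J (d=283/16); attach at lengths (283/32, 283/32); label the merged cluster AGJQVYZ
final tree: ((((A:43/4,(Y:35/8,Z:5/8):39/4):205/16,(Q:25/2,V:-5/2):259/16):113/16,G:-59/16):283/32,J:283/32)
total length: 1369/16

((((A:43/4,(Y:35/8,Z:5/8):39/4):205/16,(Q:25/2,V:-5/2):259/16):113/16,G:-59/16):283/32,J:283/32)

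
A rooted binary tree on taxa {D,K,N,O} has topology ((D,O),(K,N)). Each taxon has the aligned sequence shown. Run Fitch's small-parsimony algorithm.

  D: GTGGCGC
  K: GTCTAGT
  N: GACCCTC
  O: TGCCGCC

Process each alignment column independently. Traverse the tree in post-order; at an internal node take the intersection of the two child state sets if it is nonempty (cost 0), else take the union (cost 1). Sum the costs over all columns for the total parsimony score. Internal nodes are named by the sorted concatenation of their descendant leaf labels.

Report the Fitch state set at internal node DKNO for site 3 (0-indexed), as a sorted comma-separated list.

[col 0] DO: children D:{G}, O:{T} ∪→ {G,T}; cost 1
[col 0] KN: children K:{G}, N:{G} ∩→ {G}; cost 0
[col 0] DKNO: children DO:{G,T}, KN:{G} ∩→ {G}; cost 0
[col 1] DO: children D:{T}, O:{G} ∪→ {G,T}; cost 1
[col 1] KN: children K:{T}, N:{A} ∪→ {A,T}; cost 1
[col 1] DKNO: children DO:{G,T}, KN:{A,T} ∩→ {T}; cost 0
[col 2] DO: children D:{G}, O:{C} ∪→ {C,G}; cost 1
[col 2] KN: children K:{C}, N:{C} ∩→ {C}; cost 0
[col 2] DKNO: children DO:{C,G}, KN:{C} ∩→ {C}; cost 0
[col 3] DO: children D:{G}, O:{C} ∪→ {C,G}; cost 1
[col 3] KN: children K:{T}, N:{C} ∪→ {C,T}; cost 1
[col 3] DKNO: children DO:{C,G}, KN:{C,T} ∩→ {C}; cost 0
[col 4] DO: children D:{C}, O:{G} ∪→ {C,G}; cost 1
[col 4] KN: children K:{A}, N:{C} ∪→ {A,C}; cost 1
[col 4] DKNO: children DO:{C,G}, KN:{A,C} ∩→ {C}; cost 0
[col 5] DO: children D:{G}, O:{C} ∪→ {C,G}; cost 1
[col 5] KN: children K:{G}, N:{T} ∪→ {G,T}; cost 1
[col 5] DKNO: children DO:{C,G}, KN:{G,T} ∩→ {G}; cost 0
[col 6] DO: children D:{C}, O:{C} ∩→ {C}; cost 0
[col 6] KN: children K:{T}, N:{C} ∪→ {C,T}; cost 1
[col 6] DKNO: children DO:{C}, KN:{C,T} ∩→ {C}; cost 0
per-site changes: [1, 2, 1, 2, 2, 2, 1]; total = 11

C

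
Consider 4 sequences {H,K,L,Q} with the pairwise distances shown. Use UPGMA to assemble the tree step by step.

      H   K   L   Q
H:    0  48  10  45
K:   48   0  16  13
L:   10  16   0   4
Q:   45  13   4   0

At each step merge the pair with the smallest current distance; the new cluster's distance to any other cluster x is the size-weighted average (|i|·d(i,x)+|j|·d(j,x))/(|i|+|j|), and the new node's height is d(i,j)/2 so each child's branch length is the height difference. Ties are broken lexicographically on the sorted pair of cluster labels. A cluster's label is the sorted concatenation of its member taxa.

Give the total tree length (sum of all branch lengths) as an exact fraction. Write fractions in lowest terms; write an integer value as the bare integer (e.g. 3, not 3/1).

523/12

1. join L+Q (d=4) ⇒ LQ; edges |L|=2, |Q|=2
  updated: d(H,LQ)=55/2, d(K,LQ)=29/2
2. join K+LQ (d=29/2) ⇒ KLQ; edges |K|=29/4, |LQ|=21/4
  updated: d(H,KLQ)=103/3
3. join H+KLQ (d=103/3) ⇒ HKLQ; edges |H|=103/6, |KLQ|=119/12
final tree: (H:103/6,(K:29/4,(L:2,Q:2):21/4):119/12)
total length: 523/12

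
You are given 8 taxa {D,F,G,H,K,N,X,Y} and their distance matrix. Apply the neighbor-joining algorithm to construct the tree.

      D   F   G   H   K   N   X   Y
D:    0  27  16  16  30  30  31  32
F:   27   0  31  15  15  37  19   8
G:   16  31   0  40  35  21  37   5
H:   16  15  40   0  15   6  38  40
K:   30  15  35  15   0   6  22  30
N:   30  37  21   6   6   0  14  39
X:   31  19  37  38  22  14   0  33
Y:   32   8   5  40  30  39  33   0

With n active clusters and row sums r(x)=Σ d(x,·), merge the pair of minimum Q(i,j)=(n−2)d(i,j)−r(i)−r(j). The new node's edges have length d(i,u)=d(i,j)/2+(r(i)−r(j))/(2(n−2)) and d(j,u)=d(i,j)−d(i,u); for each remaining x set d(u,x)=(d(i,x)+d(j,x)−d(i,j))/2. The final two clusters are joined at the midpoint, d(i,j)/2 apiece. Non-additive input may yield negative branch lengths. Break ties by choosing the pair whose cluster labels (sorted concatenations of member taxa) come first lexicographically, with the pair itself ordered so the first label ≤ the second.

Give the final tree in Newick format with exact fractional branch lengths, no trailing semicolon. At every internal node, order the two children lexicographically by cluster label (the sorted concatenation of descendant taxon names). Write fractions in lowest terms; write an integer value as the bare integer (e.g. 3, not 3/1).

1. join G+Y (d=5, Q=-342) ⇒ GY; edges |G|=7/3, |Y|=8/3
  updated: d(D,GY)=43/2, d(F,GY)=17, d(GY,H)=75/2, d(GY,K)=30, d(GY,N)=55/2, d(GY,X)=65/2
2. join H+N (d=6, Q=-218) ⇒ HN; edges |H|=37/10, |N|=23/10
  updated: d(D,HN)=20, d(F,HN)=23, d(GY,HN)=59/2, d(HN,K)=15/2, d(HN,X)=23
3. join HN+K (d=15/2, Q=-355/2) ⇒ HKN; edges |HN|=57/16, |K|=63/16
  updated: d(D,HKN)=85/4, d(F,HKN)=61/4, d(GY,HKN)=26, d(HKN,X)=75/4
4. join D+GY (d=43/2, Q=-533/4) ⇒ DGY; edges |D|=91/8, |GY|=81/8
  updated: d(DGY,F)=45/4, d(DGY,HKN)=103/8, d(DGY,X)=21
5. join DGY+F (d=45/4, Q=-545/8) ⇒ DFGY; edges |DGY|=177/32, |F|=183/32
  updated: d(DFGY,HKN)=135/16, d(DFGY,X)=115/8
6. join DFGY+HKN (d=135/16, Q=-665/16) ⇒ DFGHKNY; edges |DFGY|=65/32, |HKN|=205/32
  updated: d(DFGHKNY,X)=395/32
7. join DFGHKNY+X (d=395/32) ⇒ DFGHKNXY; edges |DFGHKNY|=395/64, |X|=395/64
final tree: ((((D:91/8,(G:7/3,Y:8/3):81/8):177/32,F:183/32):65/32,((H:37/10,N:23/10):57/16,K:63/16):205/32):395/64,X:395/64)
total length: 2305/32

((((D:91/8,(G:7/3,Y:8/3):81/8):177/32,F:183/32):65/32,((H:37/10,N:23/10):57/16,K:63/16):205/32):395/64,X:395/64)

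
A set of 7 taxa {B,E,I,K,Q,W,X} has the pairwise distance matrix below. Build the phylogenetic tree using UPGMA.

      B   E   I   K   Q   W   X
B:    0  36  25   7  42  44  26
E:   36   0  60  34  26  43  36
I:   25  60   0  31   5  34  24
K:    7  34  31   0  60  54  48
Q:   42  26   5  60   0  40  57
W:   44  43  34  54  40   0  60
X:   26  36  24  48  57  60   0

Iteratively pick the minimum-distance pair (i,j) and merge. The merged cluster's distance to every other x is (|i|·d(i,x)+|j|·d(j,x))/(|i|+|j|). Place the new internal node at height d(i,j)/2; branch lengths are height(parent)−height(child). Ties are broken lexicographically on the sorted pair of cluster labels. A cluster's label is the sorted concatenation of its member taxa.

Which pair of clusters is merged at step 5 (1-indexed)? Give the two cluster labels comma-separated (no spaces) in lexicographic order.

IQ,W

step 1: merge (I,Q) at d=5; branch lengths I→5/2, Q→5/2; new cluster IQ
  updated: d(B,IQ)=67/2, d(E,IQ)=43, d(IQ,K)=91/2, d(IQ,W)=37, d(IQ,X)=81/2
step 2: merge (B,K) at d=7; branch lengths B→7/2, K→7/2; new cluster BK
  updated: d(BK,E)=35, d(BK,IQ)=79/2, d(BK,W)=49, d(BK,X)=37
step 3: merge (BK,E) at d=35; branch lengths BK→14, E→35/2; new cluster BEK
  updated: d(BEK,IQ)=122/3, d(BEK,W)=47, d(BEK,X)=110/3
step 4: merge (BEK,X) at d=110/3; branch lengths BEK→5/6, X→55/3; new cluster BEKX
  updated: d(BEKX,IQ)=325/8, d(BEKX,W)=201/4
step 5: merge (IQ,W) at d=37; branch lengths IQ→16, W→37/2; new cluster IQW
  updated: d(BEKX,IQW)=263/6
step 6: merge (BEKX,IQW) at d=263/6; branch lengths BEKX→43/12, IQW→41/12; new cluster BEIKQWX
final tree: ((((B:7/2,K:7/2):14,E:35/2):5/6,X:55/3):43/12,((I:5/2,Q:5/2):16,W:37/2):41/12)
total length: 625/6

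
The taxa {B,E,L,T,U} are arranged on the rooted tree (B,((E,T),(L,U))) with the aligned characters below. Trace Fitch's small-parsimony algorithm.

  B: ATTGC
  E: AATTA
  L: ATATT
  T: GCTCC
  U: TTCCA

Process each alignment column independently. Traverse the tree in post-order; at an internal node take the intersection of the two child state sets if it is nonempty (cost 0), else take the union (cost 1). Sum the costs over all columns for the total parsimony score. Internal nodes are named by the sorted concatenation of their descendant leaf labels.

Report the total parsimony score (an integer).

[col 0] ET: children E:{A}, T:{G} ∪→ {A,G}; cost 1
[col 0] LU: children L:{A}, U:{T} ∪→ {A,T}; cost 1
[col 0] ELTU: children ET:{A,G}, LU:{A,T} ∩→ {A}; cost 0
[col 0] BELTU: children B:{A}, ELTU:{A} ∩→ {A}; cost 0
[col 1] ET: children E:{A}, T:{C} ∪→ {A,C}; cost 1
[col 1] LU: children L:{T}, U:{T} ∩→ {T}; cost 0
[col 1] ELTU: children ET:{A,C}, LU:{T} ∪→ {A,C,T}; cost 1
[col 1] BELTU: children B:{T}, ELTU:{A,C,T} ∩→ {T}; cost 0
[col 2] ET: children E:{T}, T:{T} ∩→ {T}; cost 0
[col 2] LU: children L:{A}, U:{C} ∪→ {A,C}; cost 1
[col 2] ELTU: children ET:{T}, LU:{A,C} ∪→ {A,C,T}; cost 1
[col 2] BELTU: children B:{T}, ELTU:{A,C,T} ∩→ {T}; cost 0
[col 3] ET: children E:{T}, T:{C} ∪→ {C,T}; cost 1
[col 3] LU: children L:{T}, U:{C} ∪→ {C,T}; cost 1
[col 3] ELTU: children ET:{C,T}, LU:{C,T} ∩→ {C,T}; cost 0
[col 3] BELTU: children B:{G}, ELTU:{C,T} ∪→ {C,G,T}; cost 1
[col 4] ET: children E:{A}, T:{C} ∪→ {A,C}; cost 1
[col 4] LU: children L:{T}, U:{A} ∪→ {A,T}; cost 1
[col 4] ELTU: children ET:{A,C}, LU:{A,T} ∩→ {A}; cost 0
[col 4] BELTU: children B:{C}, ELTU:{A} ∪→ {A,C}; cost 1
per-site changes: [2, 2, 2, 3, 3]; total = 12

12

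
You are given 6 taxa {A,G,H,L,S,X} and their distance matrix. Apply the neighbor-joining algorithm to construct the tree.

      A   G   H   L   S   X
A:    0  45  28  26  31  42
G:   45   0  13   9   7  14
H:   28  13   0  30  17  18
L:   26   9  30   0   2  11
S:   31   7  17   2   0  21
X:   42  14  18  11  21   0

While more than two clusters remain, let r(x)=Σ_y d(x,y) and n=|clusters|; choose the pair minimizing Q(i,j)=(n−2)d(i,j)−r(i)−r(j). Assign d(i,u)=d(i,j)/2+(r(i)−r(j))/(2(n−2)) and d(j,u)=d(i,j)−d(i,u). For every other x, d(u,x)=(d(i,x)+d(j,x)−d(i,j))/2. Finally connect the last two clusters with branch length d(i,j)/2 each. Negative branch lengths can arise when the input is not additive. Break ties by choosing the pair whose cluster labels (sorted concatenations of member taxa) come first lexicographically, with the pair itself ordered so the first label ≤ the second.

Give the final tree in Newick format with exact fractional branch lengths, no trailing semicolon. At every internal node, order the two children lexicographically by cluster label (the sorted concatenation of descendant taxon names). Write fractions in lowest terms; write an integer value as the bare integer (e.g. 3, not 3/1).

1. join A+H (d=28, Q=-166) ⇒ AH; edges |A|=89/4, |H|=23/4
  updated: d(AH,G)=15, d(AH,L)=14, d(AH,S)=10, d(AH,X)=16
2. join L+S (d=2, Q=-70) ⇒ LS; edges |L|=1/3, |S|=5/3
  updated: d(AH,LS)=11, d(G,LS)=7, d(LS,X)=15
3. join AH+X (d=16, Q=-55) ⇒ AHX; edges |AH|=29/4, |X|=35/4
  updated: d(AHX,G)=13/2, d(AHX,LS)=5
4. join AHX+G (d=13/2, Q=-37/2) ⇒ AGHX; edges |AHX|=9/4, |G|=17/4
  updated: d(AGHX,LS)=11/4
5. join AGHX+LS (d=11/4) ⇒ AGHLSX; edges |AGHX|=11/8, |LS|=11/8
final tree: ((((A:89/4,H:23/4):29/4,X:35/4):9/4,G:17/4):11/8,(L:1/3,S:5/3):11/8)
total length: 221/4

((((A:89/4,H:23/4):29/4,X:35/4):9/4,G:17/4):11/8,(L:1/3,S:5/3):11/8)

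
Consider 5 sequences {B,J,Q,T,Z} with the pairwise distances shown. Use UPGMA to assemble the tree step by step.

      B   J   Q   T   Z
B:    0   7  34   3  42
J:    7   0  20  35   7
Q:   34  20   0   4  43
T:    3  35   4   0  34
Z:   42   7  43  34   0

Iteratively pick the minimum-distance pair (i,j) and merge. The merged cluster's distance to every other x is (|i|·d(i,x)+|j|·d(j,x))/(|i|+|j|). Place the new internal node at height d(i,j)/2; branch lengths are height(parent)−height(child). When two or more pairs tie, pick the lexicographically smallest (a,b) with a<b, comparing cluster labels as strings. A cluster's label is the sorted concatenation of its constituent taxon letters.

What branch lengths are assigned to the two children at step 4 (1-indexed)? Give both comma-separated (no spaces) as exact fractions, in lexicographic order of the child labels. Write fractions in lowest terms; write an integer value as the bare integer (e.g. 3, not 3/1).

67/12,139/12

iteration 1: select B,T (d=3); attach at lengths (3/2, 3/2); label the merged cluster BT
  updated: d(BT,J)=21, d(BT,Q)=19, d(BT,Z)=38
iteration 2: select J,Z (d=7); attach at lengths (7/2, 7/2); label the merged cluster JZ
  updated: d(BT,JZ)=59/2, d(JZ,Q)=63/2
iteration 3: select BT,Q (d=19); attach at lengths (8, 19/2); label the merged cluster BQT
  updated: d(BQT,JZ)=181/6
iteration 4: select BQT,JZ (d=181/6); attach at lengths (67/12, 139/12); label the merged cluster BJQTZ
final tree: (((B:3/2,T:3/2):8,Q:19/2):67/12,(J:7/2,Z:7/2):139/12)
total length: 134/3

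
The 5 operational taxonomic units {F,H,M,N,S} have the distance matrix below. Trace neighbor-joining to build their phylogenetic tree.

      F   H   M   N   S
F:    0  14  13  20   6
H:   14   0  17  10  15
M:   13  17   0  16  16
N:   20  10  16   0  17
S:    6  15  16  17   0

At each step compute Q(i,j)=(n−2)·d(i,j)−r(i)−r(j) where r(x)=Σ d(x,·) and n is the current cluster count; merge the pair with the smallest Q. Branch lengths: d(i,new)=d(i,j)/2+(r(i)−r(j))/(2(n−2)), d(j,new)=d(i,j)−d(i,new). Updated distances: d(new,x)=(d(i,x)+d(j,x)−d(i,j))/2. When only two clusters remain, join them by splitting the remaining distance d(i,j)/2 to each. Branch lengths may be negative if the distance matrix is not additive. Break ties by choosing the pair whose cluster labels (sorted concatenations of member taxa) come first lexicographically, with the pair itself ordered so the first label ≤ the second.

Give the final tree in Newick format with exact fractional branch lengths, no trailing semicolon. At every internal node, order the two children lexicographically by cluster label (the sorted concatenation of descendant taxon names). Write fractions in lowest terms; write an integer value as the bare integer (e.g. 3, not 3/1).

((((F:17/6,S:19/6):17/4,M:29/4):17/4,H:17/4):23/8,N:23/8)

step 1: merge (F,S) at d=6, Q=-89; branch lengths F→17/6, S→19/6; new cluster FS
  updated: d(FS,H)=23/2, d(FS,M)=23/2, d(FS,N)=31/2
step 2: merge (FS,M) at d=23/2, Q=-60; branch lengths FS→17/4, M→29/4; new cluster FMS
  updated: d(FMS,H)=17/2, d(FMS,N)=10
step 3: merge (FMS,H) at d=17/2, Q=-57/2; branch lengths FMS→17/4, H→17/4; new cluster FHMS
  updated: d(FHMS,N)=23/4
step 4: merge (FHMS,N) at d=23/4; branch lengths FHMS→23/8, N→23/8; new cluster FHMNS
final tree: ((((F:17/6,S:19/6):17/4,M:29/4):17/4,H:17/4):23/8,N:23/8)
total length: 127/4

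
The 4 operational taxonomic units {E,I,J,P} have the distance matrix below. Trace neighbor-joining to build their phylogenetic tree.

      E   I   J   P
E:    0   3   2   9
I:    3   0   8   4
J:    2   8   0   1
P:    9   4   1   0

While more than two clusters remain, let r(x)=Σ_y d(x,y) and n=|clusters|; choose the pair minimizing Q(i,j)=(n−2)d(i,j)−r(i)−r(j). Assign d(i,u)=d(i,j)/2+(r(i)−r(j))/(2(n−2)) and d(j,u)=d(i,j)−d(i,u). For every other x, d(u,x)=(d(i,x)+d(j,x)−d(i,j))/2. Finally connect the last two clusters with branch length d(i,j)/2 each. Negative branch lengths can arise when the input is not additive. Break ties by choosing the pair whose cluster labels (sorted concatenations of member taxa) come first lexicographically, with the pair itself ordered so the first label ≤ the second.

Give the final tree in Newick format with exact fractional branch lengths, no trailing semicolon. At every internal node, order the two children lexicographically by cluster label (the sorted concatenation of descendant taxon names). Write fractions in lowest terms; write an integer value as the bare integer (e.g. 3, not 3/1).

(((E:5/4,I:7/4):15/4,J:-1/4):5/8,P:5/8)

step 1: merge (E,I) at d=3, Q=-23; branch lengths E→5/4, I→7/4; new cluster EI
  updated: d(EI,J)=7/2, d(EI,P)=5
step 2: merge (EI,J) at d=7/2, Q=-19/2; branch lengths EI→15/4, J→-1/4; new cluster EIJ
  updated: d(EIJ,P)=5/4
step 3: merge (EIJ,P) at d=5/4; branch lengths EIJ→5/8, P→5/8; new cluster EIJP
final tree: (((E:5/4,I:7/4):15/4,J:-1/4):5/8,P:5/8)
total length: 31/4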